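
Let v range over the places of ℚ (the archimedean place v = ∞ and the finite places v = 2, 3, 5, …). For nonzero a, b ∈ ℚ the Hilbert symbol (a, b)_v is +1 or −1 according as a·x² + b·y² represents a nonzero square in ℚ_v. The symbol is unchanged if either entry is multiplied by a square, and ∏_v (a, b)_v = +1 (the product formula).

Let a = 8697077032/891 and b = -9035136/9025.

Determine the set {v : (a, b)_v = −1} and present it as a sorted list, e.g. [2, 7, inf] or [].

[2, 23, 31, 37]

Mod squares: a ≡ 580382, b ≡ -15686. Check v ∈ {∞, 2, 3, 5, 7, 11, 19, 23, 29, 31, 37}.
v=31: a=31^1·(≡15), b=31^1·(≡17) mod 31; (15|31)=-1, (17|31)=-1; (−1)^{1·1·15}·(-1)^1·(-1)^1 = -1.
v=5: a=5^0·(≡2), b=5^-2·(≡4) mod 5; (2|5)=-1, (4|5)=+1; (−1)^{0·-2·2}·(-1)^-2·(+1)^0 = +1.
v=23: a=23^1·(≡18), b=23^1·(≡6) mod 23; (18|23)=+1, (6|23)=+1; (−1)^{1·1·11}·(+1)^1·(+1)^1 = -1.
v=37: a=37^1·(≡19), b=37^0·(≡23) mod 37; (19|37)=-1, (23|37)=-1; (−1)^{1·0·18}·(-1)^0·(-1)^1 = -1.
v=3: a=3^-4·(≡2), b=3^2·(≡1) mod 3; (2|3)=-1, (1|3)=+1; (−1)^{-4·2·1}·(-1)^2·(+1)^-4 = +1.
v=29: a=29^2·(≡6), b=29^0·(≡27) mod 29; (6|29)=+1, (27|29)=-1; (−1)^{2·0·14}·(+1)^0·(-1)^2 = +1.
v=7: a=7^2·(≡6), b=7^0·(≡1) mod 7; (6|7)=-1, (1|7)=+1; (−1)^{2·0·3}·(-1)^0·(+1)^2 = +1.
v=∞: 580382 > 0 and -15686 < 0  ⇒  (a,b)_∞ = +1.
v=19: a=19^0·(≡15), b=19^-2·(≡8) mod 19; (15|19)=-1, (8|19)=-1; (−1)^{0·-2·9}·(-1)^-2·(-1)^0 = +1.
v=11: a=11^-1·(≡7), b=11^1·(≡1) mod 11; (7|11)=-1, (1|11)=+1; (−1)^{-1·1·5}·(-1)^1·(+1)^-1 = +1.
v=2: v_2(a)=3, v_2(b)=7; units ≡ 7, 5 (mod 8); ε·ε+αω+βω = 1·0+3·1+7·0 ≡ 1  ⇒  (a,b)_2 = -1.
Ram(580382, -15686) = {2, 23, 31, 37}; no ℚ_2-point on the conic.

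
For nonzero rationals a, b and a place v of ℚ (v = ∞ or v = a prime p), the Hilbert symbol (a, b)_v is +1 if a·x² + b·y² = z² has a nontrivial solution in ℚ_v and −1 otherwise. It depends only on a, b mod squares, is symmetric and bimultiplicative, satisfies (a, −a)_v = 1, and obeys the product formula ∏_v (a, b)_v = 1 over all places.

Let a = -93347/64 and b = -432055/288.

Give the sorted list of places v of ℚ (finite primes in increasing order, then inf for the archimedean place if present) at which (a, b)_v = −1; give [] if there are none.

Mod squares: a ≡ -323, b ≡ -2990. Check v ∈ {∞, 2, 3, 5, 13, 17, 19, 23}.
v=13: a=13^0·(≡7), b=13^1·(≡3) mod 13; (7|13)=-1, (3|13)=+1; (−1)^{0·1·6}·(-1)^1·(+1)^0 = -1.
v=∞: -323 < 0 and -2990 < 0  ⇒  (a,b)_∞ = -1.
v=17: a=17^3·(≡9), b=17^2·(≡16) mod 17; (9|17)=+1, (16|17)=+1; (−1)^{3·2·8}·(+1)^2·(+1)^3 = +1.
v=19: a=19^1·(≡12), b=19^0·(≡8) mod 19; (12|19)=-1, (8|19)=-1; (−1)^{1·0·9}·(-1)^0·(-1)^1 = -1.
v=5: a=5^0·(≡2), b=5^1·(≡3) mod 5; (2|5)=-1, (3|5)=-1; (−1)^{0·1·2}·(-1)^1·(-1)^0 = -1.
v=2: v_2(a)=-6, v_2(b)=-5; units ≡ 5, 1 (mod 8); ε·ε+αω+βω = 0·0+-6·0+-5·1 ≡ 1  ⇒  (a,b)_2 = -1.
v=23: a=23^0·(≡21), b=23^1·(≡12) mod 23; (21|23)=-1, (12|23)=+1; (−1)^{0·1·11}·(-1)^1·(+1)^0 = -1.
v=3: a=3^0·(≡1), b=3^-2·(≡1) mod 3; (1|3)=+1, (1|3)=+1; (−1)^{0·-2·1}·(+1)^-2·(+1)^0 = +1.
(-323, -2990 / ℚ) ramifies at {2, 5, 13, 19, 23, ∞}: a division algebra.

[2, 5, 13, 19, 23, inf]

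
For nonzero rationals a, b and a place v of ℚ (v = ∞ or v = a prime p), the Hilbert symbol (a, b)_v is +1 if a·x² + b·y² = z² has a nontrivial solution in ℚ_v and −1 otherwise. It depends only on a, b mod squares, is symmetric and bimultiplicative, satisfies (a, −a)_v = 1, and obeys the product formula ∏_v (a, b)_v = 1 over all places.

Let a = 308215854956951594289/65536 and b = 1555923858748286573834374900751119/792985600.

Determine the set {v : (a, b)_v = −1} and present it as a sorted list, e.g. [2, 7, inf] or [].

Mod squares: a ≡ 177289, b ≡ 57940519. Check v ∈ {∞, 2, 3, 5, 7, 11, 13, 19, 23, 29, 31, 43, 47}.
v=2: v_2(a)=-16, v_2(b)=-18; units ≡ 1, 7 (mod 8); ε·ε+αω+βω = 0·1+-16·0+-18·0 ≡ 0  ⇒  (a,b)_2 = +1.
v=3: a=3^2·(≡1), b=3^0·(≡1) mod 3; (1|3)=+1, (1|3)=+1; (−1)^{2·0·1}·(+1)^0·(+1)^2 = +1.
v=43: a=43^3·(≡14), b=43^4·(≡25) mod 43; (14|43)=+1, (25|43)=+1; (−1)^{3·4·21}·(+1)^4·(+1)^3 = +1.
v=47: a=47^2·(≡23), b=47^3·(≡32) mod 47; (23|47)=-1, (32|47)=+1; (−1)^{2·3·23}·(-1)^3·(+1)^2 = -1.
v=13: a=13^2·(≡5), b=13^5·(≡10) mod 13; (5|13)=-1, (10|13)=+1; (−1)^{2·5·6}·(-1)^5·(+1)^2 = -1.
v=29: a=29^0·(≡11), b=29^2·(≡2) mod 29; (11|29)=-1, (2|29)=-1; (−1)^{0·2·14}·(-1)^2·(-1)^0 = +1.
v=7: a=7^1·(≡1), b=7^1·(≡2) mod 7; (1|7)=+1, (2|7)=+1; (−1)^{1·1·3}·(+1)^1·(+1)^1 = -1.
v=31: a=31^1·(≡21), b=31^1·(≡5) mod 31; (21|31)=-1, (5|31)=+1; (−1)^{1·1·15}·(-1)^1·(+1)^1 = +1.
v=19: a=19^1·(≡13), b=19^1·(≡1) mod 19; (13|19)=-1, (1|19)=+1; (−1)^{1·1·9}·(-1)^1·(+1)^1 = +1.
v=∞: 177289 > 0 and 57940519 > 0  ⇒  (a,b)_∞ = +1.
v=23: a=23^4·(≡15), b=23^7·(≡1) mod 23; (15|23)=-1, (1|23)=+1; (−1)^{4·7·11}·(-1)^7·(+1)^4 = -1.
v=11: a=11^0·(≡6), b=11^-2·(≡8) mod 11; (6|11)=-1, (8|11)=-1; (−1)^{0·-2·5}·(-1)^-2·(-1)^0 = +1.
v=5: a=5^0·(≡4), b=5^-2·(≡1) mod 5; (4|5)=+1, (1|5)=+1; (−1)^{0·-2·2}·(+1)^-2·(+1)^0 = +1.
|Ram(177289, 57940519)| = 4, even; anisotropic at {7, 13, 23, 47}.

[7, 13, 23, 47]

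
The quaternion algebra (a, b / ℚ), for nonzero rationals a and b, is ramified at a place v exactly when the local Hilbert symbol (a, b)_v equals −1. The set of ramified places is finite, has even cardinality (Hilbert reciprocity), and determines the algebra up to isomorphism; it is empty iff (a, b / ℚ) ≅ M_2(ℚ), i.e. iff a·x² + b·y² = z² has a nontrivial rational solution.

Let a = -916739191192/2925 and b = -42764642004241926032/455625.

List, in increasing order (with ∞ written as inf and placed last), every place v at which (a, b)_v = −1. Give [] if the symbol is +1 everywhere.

(a, b) ≡ (-294814, -17) mod (ℚ^×)²; places V = {2, 3, 5, 11, 13, 17, 23, 29, ∞}.
(a,b)_13: α=-1, u≡5; β=0, v≡9 (mod 13); (5|13)=-1, (9|13)=+1; sign (−1)^0·-1^0·+1^-1 = +1.
(a,b)_11: α=2, u≡10; β=4, v≡4 (mod 11); (10|11)=-1, (4|11)=+1; sign (−1)^0·-1^4·+1^2 = +1.
(a,b)_2: α=3, β=4; u≡1, v≡7 (mod 8); ε(u)ε(v)=0·1, αω(v)=3·0, βω(u)=4·0; sum ≡ 0  ⇒  +1.
(a,b)_29: α=1, u≡24; β=2, v≡26 (mod 29); (24|29)=+1, (26|29)=-1; sign (−1)^0·+1^2·-1^1 = -1.
(a,b)_23: α=1, u≡6; β=2, v≡6 (mod 23); (6|23)=+1, (6|23)=+1; sign (−1)^0·+1^2·+1^1 = +1.
(a,b)_5: α=-2, u≡4; β=-4, v≡2 (mod 5); (4|5)=+1, (2|5)=-1; sign (−1)^0·+1^-4·-1^-2 = +1.
(a,b)_3: α=-2, u≡2; β=-6, v≡1 (mod 3); (2|3)=-1, (1|3)=+1; sign (−1)^0·-1^-6·+1^-2 = +1.
(a,b)_17: α=5, u≡4; β=7, v≡8 (mod 17); (4|17)=+1, (8|17)=+1; sign (−1)^0·+1^7·+1^5 = +1.
(a,b)_∞: sgn(-294814)=−, sgn(-17)=−, so -1.
(-294814, -17 / ℚ) ramifies at {29, ∞}: a division algebra.

[29, inf]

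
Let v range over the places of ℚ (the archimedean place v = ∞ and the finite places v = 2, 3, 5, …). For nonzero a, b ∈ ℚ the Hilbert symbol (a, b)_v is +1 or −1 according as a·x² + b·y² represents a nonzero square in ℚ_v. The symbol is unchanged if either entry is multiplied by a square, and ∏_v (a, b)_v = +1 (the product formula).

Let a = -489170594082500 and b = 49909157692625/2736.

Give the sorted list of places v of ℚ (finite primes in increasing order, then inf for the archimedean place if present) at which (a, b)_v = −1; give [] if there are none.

(a, b) ≡ (-473, 28595) mod (ℚ^×)²; places V = {2, 3, 5, 7, 11, 19, 43, ∞}.
(a,b)_7: α=0, u≡6; β=3, v≡4 (mod 7); (6|7)=-1, (4|7)=+1; sign (−1)^0·-1^3·+1^0 = -1.
(a,b)_5: α=4, u≡3; β=3, v≡1 (mod 5); (3|5)=-1, (1|5)=+1; sign (−1)^0·-1^3·+1^4 = -1.
(a,b)_∞: sgn(-473)=−, sgn(28595)=+, so +1.
(a,b)_2: α=2, β=-4; u≡7, v≡3 (mod 8); ε(u)ε(v)=1·1, αω(v)=2·1, βω(u)=-4·0; sum ≡ 1  ⇒  -1.
(a,b)_19: α=0, u≡15; β=-1, v≡7 (mod 19); (15|19)=-1, (7|19)=+1; sign (−1)^0·-1^-1·+1^0 = -1.
(a,b)_11: α=3, u≡3; β=4, v≡10 (mod 11); (3|11)=+1, (10|11)=-1; sign (−1)^0·+1^4·-1^3 = -1.
(a,b)_43: α=5, u≡12; β=3, v≡27 (mod 43); (12|43)=-1, (27|43)=-1; sign (−1)^1·-1^3·-1^5 = -1.
(a,b)_3: α=0, u≡1; β=-2, v≡2 (mod 3); (1|3)=+1, (2|3)=-1; sign (−1)^0·+1^-2·-1^0 = +1.
Ram(-473, 28595) = {2, 5, 7, 11, 19, 43}; no ℚ_2-point on the conic.

[2, 5, 7, 11, 19, 43]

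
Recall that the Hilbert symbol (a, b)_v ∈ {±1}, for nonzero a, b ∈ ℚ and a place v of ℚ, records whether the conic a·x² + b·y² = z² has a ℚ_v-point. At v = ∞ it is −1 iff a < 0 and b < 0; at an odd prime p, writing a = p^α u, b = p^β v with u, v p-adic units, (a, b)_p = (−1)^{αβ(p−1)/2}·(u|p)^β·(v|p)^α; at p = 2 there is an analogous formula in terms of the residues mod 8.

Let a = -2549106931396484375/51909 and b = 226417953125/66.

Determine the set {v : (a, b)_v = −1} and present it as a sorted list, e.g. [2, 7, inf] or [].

[2, 3, 19, 29]

(a, b) ≡ (-51051, 3309306) mod (ℚ^×)²; places V = {2, 3, 5, 7, 11, 13, 17, 19, 29, ∞}.
(a,b)_∞: sgn(-51051)=−, sgn(3309306)=+, so +1.
(a,b)_5: α=12, u≡1; β=6, v≡4 (mod 5); (1|5)=+1, (4|5)=+1; sign (−1)^0·+1^6·+1^12 = +1.
(a,b)_11: α=-3, u≡3; β=-1, v≡2 (mod 11); (3|11)=+1, (2|11)=-1; sign (−1)^1·+1^-1·-1^-3 = +1.
(a,b)_3: α=-1, u≡2; β=-1, v≡2 (mod 3); (2|3)=-1, (2|3)=-1; sign (−1)^1·-1^-1·-1^-1 = -1.
(a,b)_2: α=0, β=-1; u≡5, v≡5 (mod 8); ε(u)ε(v)=0·0, αω(v)=0·1, βω(u)=-1·1; sum ≡ 1  ⇒  -1.
(a,b)_29: α=2, u≡17; β=1, v≡28 (mod 29); (17|29)=-1, (28|29)=+1; sign (−1)^0·-1^1·+1^2 = -1.
(a,b)_19: α=2, u≡2; β=1, v≡17 (mod 19); (2|19)=-1, (17|19)=+1; sign (−1)^0·-1^1·+1^2 = -1.
(a,b)_13: α=-1, u≡3; β=1, v≡12 (mod 13); (3|13)=+1, (12|13)=+1; sign (−1)^0·+1^1·+1^-1 = +1.
(a,b)_17: α=3, u≡7; β=2, v≡9 (mod 17); (7|17)=-1, (9|17)=+1; sign (−1)^0·-1^2·+1^3 = +1.
(a,b)_7: α=1, u≡1; β=1, v≡6 (mod 7); (1|7)=+1, (6|7)=-1; sign (−1)^1·+1^1·-1^1 = +1.
|Ram(-51051, 3309306)| = 4, even; anisotropic at {2, 3, 19, 29}.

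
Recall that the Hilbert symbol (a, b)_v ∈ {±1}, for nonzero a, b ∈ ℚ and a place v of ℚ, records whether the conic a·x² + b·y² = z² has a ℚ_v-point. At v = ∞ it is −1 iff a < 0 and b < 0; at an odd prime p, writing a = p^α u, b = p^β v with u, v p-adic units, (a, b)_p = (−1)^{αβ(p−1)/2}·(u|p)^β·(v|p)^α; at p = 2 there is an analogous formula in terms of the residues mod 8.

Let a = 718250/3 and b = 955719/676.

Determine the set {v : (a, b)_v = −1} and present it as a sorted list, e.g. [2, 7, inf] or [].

[2, 3]

(a, b) ≡ (510, 1311) mod (ℚ^×)²; places V = {2, 3, 5, 13, 17, 19, 23, ∞}.
(a,b)_∞: sgn(510)=+, sgn(1311)=+, so +1.
(a,b)_19: α=0, u≡4; β=1, v≡18 (mod 19); (4|19)=+1, (18|19)=-1; sign (−1)^0·+1^1·-1^0 = +1.
(a,b)_5: α=3, u≡2; β=0, v≡4 (mod 5); (2|5)=-1, (4|5)=+1; sign (−1)^0·-1^0·+1^3 = +1.
(a,b)_17: α=1, u≡13; β=0, v≡1 (mod 17); (13|17)=+1, (1|17)=+1; sign (−1)^0·+1^0·+1^1 = +1.
(a,b)_23: α=0, u≡2; β=1, v≡17 (mod 23); (2|23)=+1, (17|23)=-1; sign (−1)^0·+1^1·-1^0 = +1.
(a,b)_3: α=-1, u≡2; β=7, v≡2 (mod 3); (2|3)=-1, (2|3)=-1; sign (−1)^1·-1^7·-1^-1 = -1.
(a,b)_2: α=1, β=-2; u≡7, v≡7 (mod 8); ε(u)ε(v)=1·1, αω(v)=1·0, βω(u)=-2·0; sum ≡ 1  ⇒  -1.
(a,b)_13: α=2, u≡4; β=-2, v≡6 (mod 13); (4|13)=+1, (6|13)=-1; sign (−1)^0·+1^-2·-1^2 = +1.
|Ram(510, 1311)| = 2, even; anisotropic at {2, 3}.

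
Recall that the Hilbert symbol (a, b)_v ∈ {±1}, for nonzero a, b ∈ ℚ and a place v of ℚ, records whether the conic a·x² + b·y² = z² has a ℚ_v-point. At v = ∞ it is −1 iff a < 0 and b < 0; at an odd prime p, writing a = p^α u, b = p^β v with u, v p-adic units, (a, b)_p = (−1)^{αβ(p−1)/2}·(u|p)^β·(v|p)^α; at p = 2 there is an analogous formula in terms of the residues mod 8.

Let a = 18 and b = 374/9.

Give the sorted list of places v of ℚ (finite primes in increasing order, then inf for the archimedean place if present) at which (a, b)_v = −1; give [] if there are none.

(a, b) ≡ (2, 374) mod (ℚ^×)²; places V = {2, 3, 11, 17, ∞}.
(a,b)_17: α=0, u≡1; β=1, v≡10 (mod 17); (1|17)=+1, (10|17)=-1; sign (−1)^0·+1^1·-1^0 = +1.
(a,b)_11: α=0, u≡7; β=1, v≡5 (mod 11); (7|11)=-1, (5|11)=+1; sign (−1)^0·-1^1·+1^0 = -1.
(a,b)_2: α=1, β=1; u≡1, v≡3 (mod 8); ε(u)ε(v)=0·1, αω(v)=1·1, βω(u)=1·0; sum ≡ 1  ⇒  -1.
(a,b)_3: α=2, u≡2; β=-2, v≡2 (mod 3); (2|3)=-1, (2|3)=-1; sign (−1)^0·-1^-2·-1^2 = +1.
(a,b)_∞: sgn(2)=+, sgn(374)=+, so +1.
|Ram(2, 374)| = 2, even; anisotropic at {2, 11}.

[2, 11]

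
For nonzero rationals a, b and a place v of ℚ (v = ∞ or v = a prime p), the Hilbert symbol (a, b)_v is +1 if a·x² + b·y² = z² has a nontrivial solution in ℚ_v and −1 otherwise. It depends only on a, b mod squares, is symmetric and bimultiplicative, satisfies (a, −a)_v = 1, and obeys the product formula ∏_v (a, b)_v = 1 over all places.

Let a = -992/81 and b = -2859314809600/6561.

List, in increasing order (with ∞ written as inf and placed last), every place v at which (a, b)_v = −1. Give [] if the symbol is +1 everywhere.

[2, 17, 23, inf]

(a, b) ≡ (-62, -464899) mod (ℚ^×)²; places V = {2, 3, 5, 17, 23, 29, 31, 41, ∞}.
(a,b)_3: α=-4, u≡1; β=-8, v≡2 (mod 3); (1|3)=+1, (2|3)=-1; sign (−1)^0·+1^-8·-1^-4 = +1.
(a,b)_23: α=0, u≡17; β=1, v≡3 (mod 23); (17|23)=-1, (3|23)=+1; sign (−1)^0·-1^1·+1^0 = -1.
(a,b)_2: α=5, β=8; u≡1, v≡5 (mod 8); ε(u)ε(v)=0·0, αω(v)=5·1, βω(u)=8·0; sum ≡ 1  ⇒  -1.
(a,b)_31: α=1, u≡13; β=2, v≡18 (mod 31); (13|31)=-1, (18|31)=+1; sign (−1)^0·-1^2·+1^1 = +1.
(a,b)_29: α=0, u≡1; β=1, v≡23 (mod 29); (1|29)=+1, (23|29)=+1; sign (−1)^0·+1^1·+1^0 = +1.
(a,b)_5: α=0, u≡3; β=2, v≡1 (mod 5); (3|5)=-1, (1|5)=+1; sign (−1)^0·-1^2·+1^0 = +1.
(a,b)_∞: sgn(-62)=−, sgn(-464899)=−, so -1.
(a,b)_17: α=0, u≡10; β=1, v≡10 (mod 17); (10|17)=-1, (10|17)=-1; sign (−1)^0·-1^1·-1^0 = -1.
(a,b)_41: α=0, u≡8; β=1, v≡25 (mod 41); (8|41)=+1, (25|41)=+1; sign (−1)^0·+1^1·+1^0 = +1.
Ram(-62, -464899) = {2, 17, 23, ∞}; no ℚ_2-point on the conic.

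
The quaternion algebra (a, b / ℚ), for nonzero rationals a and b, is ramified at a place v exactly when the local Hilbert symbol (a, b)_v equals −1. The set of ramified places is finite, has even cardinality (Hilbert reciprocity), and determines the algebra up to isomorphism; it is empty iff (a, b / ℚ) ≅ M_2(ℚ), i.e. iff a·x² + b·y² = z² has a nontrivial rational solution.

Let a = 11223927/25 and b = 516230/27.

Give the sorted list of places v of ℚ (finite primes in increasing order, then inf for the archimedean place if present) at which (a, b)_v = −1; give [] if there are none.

[5, 13, 17, 19]

(a, b) ≡ (138567, 4290) mod (ℚ^×)²; places V = {2, 3, 5, 11, 13, 17, 19, ∞}.
(a,b)_3: α=5, u≡1; β=-3, v≡2 (mod 3); (1|3)=+1, (2|3)=-1; sign (−1)^1·+1^-3·-1^5 = +1.
(a,b)_2: α=0, β=1; u≡7, v≡1 (mod 8); ε(u)ε(v)=1·0, αω(v)=0·0, βω(u)=1·0; sum ≡ 0  ⇒  +1.
(a,b)_11: α=1, u≡10; β=1, v≡3 (mod 11); (10|11)=-1, (3|11)=+1; sign (−1)^1·-1^1·+1^1 = +1.
(a,b)_5: α=-2, u≡2; β=1, v≡3 (mod 5); (2|5)=-1, (3|5)=-1; sign (−1)^0·-1^1·-1^-2 = -1.
(a,b)_17: α=1, u≡13; β=0, v≡11 (mod 17); (13|17)=+1, (11|17)=-1; sign (−1)^0·+1^0·-1^1 = -1.
(a,b)_19: α=1, u≡7; β=2, v≡3 (mod 19); (7|19)=+1, (3|19)=-1; sign (−1)^0·+1^2·-1^1 = -1.
(a,b)_∞: sgn(138567)=+, sgn(4290)=+, so +1.
(a,b)_13: α=1, u≡3; β=1, v≡8 (mod 13); (3|13)=+1, (8|13)=-1; sign (−1)^0·+1^1·-1^1 = -1.
Ram(138567, 4290) = {5, 13, 17, 19}; no ℚ_5-point on the conic.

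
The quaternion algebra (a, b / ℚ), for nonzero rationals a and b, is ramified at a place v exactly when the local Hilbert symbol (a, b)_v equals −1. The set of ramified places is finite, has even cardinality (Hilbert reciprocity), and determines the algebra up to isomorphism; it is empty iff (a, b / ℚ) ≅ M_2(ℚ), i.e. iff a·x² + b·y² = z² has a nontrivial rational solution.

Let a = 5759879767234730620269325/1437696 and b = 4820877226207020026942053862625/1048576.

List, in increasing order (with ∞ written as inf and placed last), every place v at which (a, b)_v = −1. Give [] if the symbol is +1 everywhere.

[3, 5, 7, 23]

(a, b) ≡ (806403, 23345) mod (ℚ^×)²; places V = {2, 3, 5, 7, 11, 13, 17, 23, 29, 31, 37, 41, ∞}.
(a,b)_37: α=2, u≡7; β=2, v≡6 (mod 37); (7|37)=+1, (6|37)=-1; sign (−1)^0·+1^2·-1^2 = +1.
(a,b)_29: α=1, u≡25; β=1, v≡9 (mod 29); (25|29)=+1, (9|29)=+1; sign (−1)^0·+1^1·+1^1 = +1.
(a,b)_∞: sgn(806403)=+, sgn(23345)=+, so +1.
(a,b)_23: α=1, u≡13; β=1, v≡13 (mod 23); (13|23)=+1, (13|23)=+1; sign (−1)^1·+1^1·+1^1 = -1.
(a,b)_11: α=2, u≡3; β=2, v≡9 (mod 11); (3|11)=+1, (9|11)=+1; sign (−1)^0·+1^2·+1^2 = +1.
(a,b)_13: α=-1, u≡6; β=0, v≡3 (mod 13); (6|13)=-1, (3|13)=+1; sign (−1)^0·-1^0·+1^-1 = +1.
(a,b)_7: α=2, u≡6; β=5, v≡5 (mod 7); (6|7)=-1, (5|7)=-1; sign (−1)^0·-1^5·-1^2 = -1.
(a,b)_2: α=-12, β=-20; u≡3, v≡1 (mod 8); ε(u)ε(v)=1·0, αω(v)=-12·0, βω(u)=-20·1; sum ≡ 0  ⇒  +1.
(a,b)_41: α=6, u≡35; β=8, v≡9 (mod 41); (35|41)=-1, (9|41)=+1; sign (−1)^0·-1^8·+1^6 = +1.
(a,b)_17: α=2, u≡16; β=2, v≡13 (mod 17); (16|17)=+1, (13|17)=+1; sign (−1)^0·+1^2·+1^2 = +1.
(a,b)_3: α=-3, u≡1; β=2, v≡2 (mod 3); (1|3)=+1, (2|3)=-1; sign (−1)^0·+1^2·-1^-3 = -1.
(a,b)_5: α=2, u≡3; β=3, v≡1 (mod 5); (3|5)=-1, (1|5)=+1; sign (−1)^0·-1^3·+1^2 = -1.
(a,b)_31: α=1, u≡2; β=0, v≡25 (mod 31); (2|31)=+1, (25|31)=+1; sign (−1)^0·+1^0·+1^1 = +1.
Ram(806403, 23345) = {3, 5, 7, 23}; no ℚ_3-point on the conic.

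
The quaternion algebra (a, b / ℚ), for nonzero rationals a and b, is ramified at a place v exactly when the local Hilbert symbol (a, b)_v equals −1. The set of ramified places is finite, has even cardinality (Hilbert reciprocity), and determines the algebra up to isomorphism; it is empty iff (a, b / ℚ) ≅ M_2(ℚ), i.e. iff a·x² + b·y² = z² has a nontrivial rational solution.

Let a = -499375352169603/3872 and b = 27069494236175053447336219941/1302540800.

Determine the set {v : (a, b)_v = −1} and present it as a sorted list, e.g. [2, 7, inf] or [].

[13, 41]

(a, b) ≡ (-416806, 51578) mod (ℚ^×)²; places V = {2, 3, 5, 7, 11, 13, 17, 19, 23, 29, 37, 41, ∞}.
(a,b)_41: α=1, u≡21; β=3, v≡6 (mod 41); (21|41)=+1, (6|41)=-1; sign (−1)^0·+1^3·-1^1 = -1.
(a,b)_11: α=-2, u≡8; β=-2, v≡10 (mod 11); (8|11)=-1, (10|11)=-1; sign (−1)^0·-1^-2·-1^-2 = +1.
(a,b)_29: α=0, u≡11; β=-2, v≡16 (mod 29); (11|29)=-1, (16|29)=+1; sign (−1)^0·-1^-2·+1^0 = +1.
(a,b)_23: α=1, u≡9; β=2, v≡3 (mod 23); (9|23)=+1, (3|23)=+1; sign (−1)^0·+1^2·+1^1 = +1.
(a,b)_13: α=1, u≡10; β=2, v≡7 (mod 13); (10|13)=+1, (7|13)=-1; sign (−1)^0·+1^2·-1^1 = -1.
(a,b)_3: α=6, u≡2; β=6, v≡2 (mod 3); (2|3)=-1, (2|3)=-1; sign (−1)^0·-1^6·-1^6 = +1.
(a,b)_7: α=4, u≡4; β=2, v≡1 (mod 7); (4|7)=+1, (1|7)=+1; sign (−1)^0·+1^2·+1^4 = +1.
(a,b)_2: α=-5, β=-9; u≡5, v≡5 (mod 8); ε(u)ε(v)=0·0, αω(v)=-5·1, βω(u)=-9·1; sum ≡ 0  ⇒  +1.
(a,b)_19: α=0, u≡16; β=2, v≡15 (mod 19); (16|19)=+1, (15|19)=-1; sign (−1)^0·+1^2·-1^0 = +1.
(a,b)_17: α=1, u≡15; β=3, v≡13 (mod 17); (15|17)=+1, (13|17)=+1; sign (−1)^0·+1^3·+1^1 = +1.
(a,b)_5: α=0, u≡1; β=-2, v≡3 (mod 5); (1|5)=+1, (3|5)=-1; sign (−1)^0·+1^-2·-1^0 = +1.
(a,b)_37: α=2, u≡33; β=5, v≡7 (mod 37); (33|37)=+1, (7|37)=+1; sign (−1)^0·+1^5·+1^2 = +1.
(a,b)_∞: sgn(-416806)=−, sgn(51578)=+, so +1.
Ram(-416806, 51578) = {13, 41}; no ℚ_13-point on the conic.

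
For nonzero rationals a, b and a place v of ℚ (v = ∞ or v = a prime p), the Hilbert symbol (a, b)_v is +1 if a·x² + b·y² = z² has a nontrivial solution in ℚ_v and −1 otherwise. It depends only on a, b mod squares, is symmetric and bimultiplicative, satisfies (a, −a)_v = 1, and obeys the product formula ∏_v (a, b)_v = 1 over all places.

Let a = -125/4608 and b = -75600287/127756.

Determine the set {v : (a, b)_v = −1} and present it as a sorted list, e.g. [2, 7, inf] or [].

(a, b) ≡ (-10, -437) mod (ℚ^×)²; places V = {2, 3, 5, 7, 19, 23, 37, 41, ∞}.
(a,b)_2: α=-9, β=-2; u≡3, v≡3 (mod 8); ε(u)ε(v)=1·1, αω(v)=-9·1, βω(u)=-2·1; sum ≡ 0  ⇒  +1.
(a,b)_19: α=0, u≡16; β=-1, v≡14 (mod 19); (16|19)=+1, (14|19)=-1; sign (−1)^0·+1^-1·-1^0 = +1.
(a,b)_23: α=0, u≡16; β=1, v≡12 (mod 23); (16|23)=+1, (12|23)=+1; sign (−1)^0·+1^1·+1^0 = +1.
(a,b)_∞: sgn(-10)=−, sgn(-437)=−, so -1.
(a,b)_37: α=0, u≡3; β=2, v≡26 (mod 37); (3|37)=+1, (26|37)=+1; sign (−1)^0·+1^2·+1^0 = +1.
(a,b)_3: α=-2, u≡2; β=0, v≡1 (mod 3); (2|3)=-1, (1|3)=+1; sign (−1)^0·-1^0·+1^-2 = +1.
(a,b)_5: α=3, u≡3; β=0, v≡3 (mod 5); (3|5)=-1, (3|5)=-1; sign (−1)^0·-1^0·-1^3 = -1.
(a,b)_7: α=0, u≡4; β=4, v≡1 (mod 7); (4|7)=+1, (1|7)=+1; sign (−1)^0·+1^4·+1^0 = +1.
(a,b)_41: α=0, u≡5; β=-2, v≡3 (mod 41); (5|41)=+1, (3|41)=-1; sign (−1)^0·+1^-2·-1^0 = +1.
(-10, -437 / ℚ) ramifies at {5, ∞}: a division algebra.

[5, inf]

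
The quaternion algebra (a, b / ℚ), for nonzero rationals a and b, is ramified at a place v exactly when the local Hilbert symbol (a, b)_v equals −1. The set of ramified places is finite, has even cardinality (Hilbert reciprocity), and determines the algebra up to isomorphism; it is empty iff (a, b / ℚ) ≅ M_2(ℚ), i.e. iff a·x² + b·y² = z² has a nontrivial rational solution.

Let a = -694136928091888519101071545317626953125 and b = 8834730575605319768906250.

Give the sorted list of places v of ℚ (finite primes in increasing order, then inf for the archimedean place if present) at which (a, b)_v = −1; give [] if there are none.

Mod squares: a ≡ -283309, b ≡ 197210. Check v ∈ {∞, 2, 3, 5, 7, 13, 19, 31, 37, 41}.
v=∞: -283309 < 0 and 197210 > 0  ⇒  (a,b)_∞ = +1.
v=31: a=31^3·(≡21), b=31^2·(≡18) mod 31; (21|31)=-1, (18|31)=+1; (−1)^{3·2·15}·(-1)^2·(+1)^3 = +1.
v=19: a=19^3·(≡9), b=19^2·(≡1) mod 19; (9|19)=+1, (1|19)=+1; (−1)^{3·2·9}·(+1)^2·(+1)^3 = +1.
v=13: a=13^5·(≡11), b=13^3·(≡3) mod 13; (11|13)=-1, (3|13)=+1; (−1)^{5·3·6}·(-1)^3·(+1)^5 = -1.
v=41: a=41^2·(≡31), b=41^1·(≡28) mod 41; (31|41)=+1, (28|41)=-1; (−1)^{2·1·20}·(+1)^1·(-1)^2 = +1.
v=7: a=7^2·(≡1), b=7^2·(≡3) mod 7; (1|7)=+1, (3|7)=-1; (−1)^{2·2·3}·(+1)^2·(-1)^2 = +1.
v=5: a=5^12·(≡4), b=5^7·(≡2) mod 5; (4|5)=+1, (2|5)=-1; (−1)^{12·7·2}·(+1)^7·(-1)^12 = +1.
v=2: v_2(a)=0, v_2(b)=1; units ≡ 3, 5 (mod 8); ε·ε+αω+βω = 1·0+0·1+1·1 ≡ 1  ⇒  (a,b)_2 = -1.
v=37: a=37^5·(≡2), b=37^3·(≡2) mod 37; (2|37)=-1, (2|37)=-1; (−1)^{5·3·18}·(-1)^3·(-1)^5 = +1.
v=3: a=3^8·(≡2), b=3^6·(≡2) mod 3; (2|3)=-1, (2|3)=-1; (−1)^{8·6·1}·(-1)^6·(-1)^8 = +1.
|Ram(-283309, 197210)| = 2, even; anisotropic at {2, 13}.

[2, 13]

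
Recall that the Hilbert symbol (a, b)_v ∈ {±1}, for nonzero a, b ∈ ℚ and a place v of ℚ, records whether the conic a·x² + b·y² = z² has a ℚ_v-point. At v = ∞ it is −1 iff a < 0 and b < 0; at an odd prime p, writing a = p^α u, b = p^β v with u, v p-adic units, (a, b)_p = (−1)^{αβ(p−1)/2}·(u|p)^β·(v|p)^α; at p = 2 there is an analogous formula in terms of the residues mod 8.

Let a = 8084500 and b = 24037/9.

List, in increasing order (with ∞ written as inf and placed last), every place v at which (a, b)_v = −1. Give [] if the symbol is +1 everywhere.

[5, 13, 19, 37]

Mod squares: a ≡ 80845, b ≡ 13. Check v ∈ {∞, 2, 3, 5, 13, 19, 23, 37, 43}.
v=19: a=19^1·(≡14), b=19^0·(≡15) mod 19; (14|19)=-1, (15|19)=-1; (−1)^{1·0·9}·(-1)^0·(-1)^1 = -1.
v=37: a=37^1·(≡15), b=37^0·(≡15) mod 37; (15|37)=-1, (15|37)=-1; (−1)^{1·0·18}·(-1)^0·(-1)^1 = -1.
v=3: a=3^0·(≡1), b=3^-2·(≡1) mod 3; (1|3)=+1, (1|3)=+1; (−1)^{0·-2·1}·(+1)^-2·(+1)^0 = +1.
v=13: a=13^0·(≡8), b=13^1·(≡9) mod 13; (8|13)=-1, (9|13)=+1; (−1)^{0·1·6}·(-1)^1·(+1)^0 = -1.
v=5: a=5^3·(≡1), b=5^0·(≡3) mod 5; (1|5)=+1, (3|5)=-1; (−1)^{3·0·2}·(+1)^0·(-1)^3 = -1.
v=23: a=23^1·(≡14), b=23^0·(≡13) mod 23; (14|23)=-1, (13|23)=+1; (−1)^{1·0·11}·(-1)^0·(+1)^1 = +1.
v=∞: 80845 > 0 and 13 > 0  ⇒  (a,b)_∞ = +1.
v=43: a=43^0·(≡27), b=43^2·(≡11) mod 43; (27|43)=-1, (11|43)=+1; (−1)^{0·2·21}·(-1)^2·(+1)^0 = +1.
v=2: v_2(a)=2, v_2(b)=0; units ≡ 5, 5 (mod 8); ε·ε+αω+βω = 0·0+2·1+0·1 ≡ 0  ⇒  (a,b)_2 = +1.
Ram(80845, 13) = {5, 13, 19, 37}; no ℚ_5-point on the conic.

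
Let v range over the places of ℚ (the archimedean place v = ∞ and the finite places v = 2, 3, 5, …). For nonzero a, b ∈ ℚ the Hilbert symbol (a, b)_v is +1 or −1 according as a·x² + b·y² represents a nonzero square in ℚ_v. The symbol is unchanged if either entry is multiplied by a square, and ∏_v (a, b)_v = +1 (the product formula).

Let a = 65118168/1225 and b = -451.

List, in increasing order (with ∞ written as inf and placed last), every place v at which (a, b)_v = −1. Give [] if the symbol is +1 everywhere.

[2, 3, 41, 43]

Mod squares: a ≡ 200982, b ≡ -451. Check v ∈ {∞, 2, 3, 5, 7, 11, 19, 41, 43}.
v=5: a=5^-2·(≡2), b=5^0·(≡4) mod 5; (2|5)=-1, (4|5)=+1; (−1)^{-2·0·2}·(-1)^0·(+1)^-2 = +1.
v=43: a=43^1·(≡39), b=43^0·(≡22) mod 43; (39|43)=-1, (22|43)=-1; (−1)^{1·0·21}·(-1)^0·(-1)^1 = -1.
v=41: a=41^1·(≡2), b=41^1·(≡30) mod 41; (2|41)=+1, (30|41)=-1; (−1)^{1·1·20}·(+1)^1·(-1)^1 = -1.
v=∞: 200982 > 0 and -451 < 0  ⇒  (a,b)_∞ = +1.
v=7: a=7^-2·(≡6), b=7^0·(≡4) mod 7; (6|7)=-1, (4|7)=+1; (−1)^{-2·0·3}·(-1)^0·(+1)^-2 = +1.
v=19: a=19^1·(≡10), b=19^0·(≡5) mod 19; (10|19)=-1, (5|19)=+1; (−1)^{1·0·9}·(-1)^0·(+1)^1 = +1.
v=11: a=11^0·(≡4), b=11^1·(≡3) mod 11; (4|11)=+1, (3|11)=+1; (−1)^{0·1·5}·(+1)^1·(+1)^0 = +1.
v=3: a=3^5·(≡1), b=3^0·(≡2) mod 3; (1|3)=+1, (2|3)=-1; (−1)^{5·0·1}·(+1)^0·(-1)^5 = -1.
v=2: v_2(a)=3, v_2(b)=0; units ≡ 3, 5 (mod 8); ε·ε+αω+βω = 1·0+3·1+0·1 ≡ 1  ⇒  (a,b)_2 = -1.
Ram(200982, -451) = {2, 3, 41, 43}; no ℚ_2-point on the conic.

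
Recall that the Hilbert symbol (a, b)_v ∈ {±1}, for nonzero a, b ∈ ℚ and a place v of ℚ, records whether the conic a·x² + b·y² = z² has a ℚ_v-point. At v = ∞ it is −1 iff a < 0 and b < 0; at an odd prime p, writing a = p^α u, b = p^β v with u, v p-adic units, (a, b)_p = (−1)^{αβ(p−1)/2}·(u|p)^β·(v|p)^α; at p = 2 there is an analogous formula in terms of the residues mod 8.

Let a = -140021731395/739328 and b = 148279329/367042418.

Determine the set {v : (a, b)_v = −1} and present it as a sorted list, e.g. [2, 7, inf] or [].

[2, 5]

Mod squares: a ≡ -3910, b ≡ 2. Check v ∈ {∞, 2, 3, 5, 7, 11, 13, 17, 19, 23, 31, 41}.
v=7: a=7^2·(≡3), b=7^0·(≡2) mod 7; (3|7)=-1, (2|7)=+1; (−1)^{2·0·3}·(-1)^0·(+1)^2 = +1.
v=41: a=41^0·(≡17), b=41^2·(≡25) mod 41; (17|41)=-1, (25|41)=+1; (−1)^{0·2·20}·(-1)^2·(+1)^0 = +1.
v=2: v_2(a)=-11, v_2(b)=-1; units ≡ 5, 1 (mod 8); ε·ε+αω+βω = 0·0+-11·0+-1·1 ≡ 1  ⇒  (a,b)_2 = -1.
v=23: a=23^1·(≡22), b=23^-2·(≡8) mod 23; (22|23)=-1, (8|23)=+1; (−1)^{1·-2·11}·(-1)^-2·(+1)^1 = +1.
v=19: a=19^-2·(≡6), b=19^-2·(≡8) mod 19; (6|19)=+1, (8|19)=-1; (−1)^{-2·-2·9}·(+1)^-2·(-1)^-2 = +1.
v=3: a=3^2·(≡2), b=3^6·(≡2) mod 3; (2|3)=-1, (2|3)=-1; (−1)^{2·6·1}·(-1)^6·(-1)^2 = +1.
v=17: a=17^1·(≡16), b=17^0·(≡1) mod 17; (16|17)=+1, (1|17)=+1; (−1)^{1·0·8}·(+1)^0·(+1)^1 = +1.
v=∞: -3910 < 0 and 2 > 0  ⇒  (a,b)_∞ = +1.
v=11: a=11^0·(≡10), b=11^2·(≡10) mod 11; (10|11)=-1, (10|11)=-1; (−1)^{0·2·5}·(-1)^2·(-1)^0 = +1.
v=5: a=5^1·(≡2), b=5^0·(≡3) mod 5; (2|5)=-1, (3|5)=-1; (−1)^{1·0·2}·(-1)^0·(-1)^1 = -1.
v=31: a=31^2·(≡23), b=31^-2·(≡2) mod 31; (23|31)=-1, (2|31)=+1; (−1)^{2·-2·15}·(-1)^-2·(+1)^2 = +1.
v=13: a=13^2·(≡12), b=13^0·(≡8) mod 13; (12|13)=+1, (8|13)=-1; (−1)^{2·0·6}·(+1)^0·(-1)^2 = +1.
|Ram(-3910, 2)| = 2, even; anisotropic at {2, 5}.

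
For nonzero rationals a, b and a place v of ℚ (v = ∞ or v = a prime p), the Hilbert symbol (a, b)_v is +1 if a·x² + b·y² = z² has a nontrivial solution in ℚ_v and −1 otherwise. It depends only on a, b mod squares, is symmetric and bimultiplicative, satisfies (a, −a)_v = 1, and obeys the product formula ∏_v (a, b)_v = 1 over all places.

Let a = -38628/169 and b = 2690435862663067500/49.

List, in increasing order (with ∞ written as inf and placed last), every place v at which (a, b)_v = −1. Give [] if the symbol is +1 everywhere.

[2, 19, 29, 31]

(a, b) ≡ (-1073, 1111443) mod (ℚ^×)²; places V = {2, 3, 5, 7, 13, 17, 19, 29, 31, 37, ∞}.
(a,b)_37: α=1, u≡19; β=3, v≡13 (mod 37); (19|37)=-1, (13|37)=-1; sign (−1)^0·-1^3·-1^1 = +1.
(a,b)_2: α=2, β=2; u≡7, v≡3 (mod 8); ε(u)ε(v)=1·1, αω(v)=2·1, βω(u)=2·0; sum ≡ 1  ⇒  -1.
(a,b)_3: α=2, u≡1; β=1, v≡2 (mod 3); (1|3)=+1, (2|3)=-1; sign (−1)^0·+1^1·-1^2 = +1.
(a,b)_5: α=0, u≡3; β=4, v≡2 (mod 5); (3|5)=-1, (2|5)=-1; sign (−1)^0·-1^4·-1^0 = +1.
(a,b)_29: α=1, u≡17; β=4, v≡15 (mod 29); (17|29)=-1, (15|29)=-1; sign (−1)^0·-1^4·-1^1 = -1.
(a,b)_7: α=0, u≡5; β=-2, v≡2 (mod 7); (5|7)=-1, (2|7)=+1; sign (−1)^0·-1^-2·+1^0 = +1.
(a,b)_13: α=-2, u≡8; β=0, v≡2 (mod 13); (8|13)=-1, (2|13)=-1; sign (−1)^0·-1^0·-1^-2 = +1.
(a,b)_∞: sgn(-1073)=−, sgn(1111443)=+, so +1.
(a,b)_31: α=0, u≡22; β=1, v≡30 (mod 31); (22|31)=-1, (30|31)=-1; sign (−1)^0·-1^1·-1^0 = -1.
(a,b)_19: α=0, u≡10; β=1, v≡14 (mod 19); (10|19)=-1, (14|19)=-1; sign (−1)^0·-1^1·-1^0 = -1.
(a,b)_17: α=0, u≡4; β=1, v≡14 (mod 17); (4|17)=+1, (14|17)=-1; sign (−1)^0·+1^1·-1^0 = +1.
|Ram(-1073, 1111443)| = 4, even; anisotropic at {2, 19, 29, 31}.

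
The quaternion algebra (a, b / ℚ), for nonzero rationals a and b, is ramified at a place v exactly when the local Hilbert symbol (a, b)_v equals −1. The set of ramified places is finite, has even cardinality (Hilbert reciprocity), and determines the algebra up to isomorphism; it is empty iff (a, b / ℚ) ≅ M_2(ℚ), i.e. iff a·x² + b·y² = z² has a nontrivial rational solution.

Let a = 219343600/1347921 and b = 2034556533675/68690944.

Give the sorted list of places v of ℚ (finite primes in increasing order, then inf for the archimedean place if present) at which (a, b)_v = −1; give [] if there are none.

Mod squares: a ≡ 31, b ≡ 13547. Check v ∈ {∞, 2, 3, 5, 7, 19, 23, 31, 37, 43}.
v=43: a=43^-2·(≡1), b=43^2·(≡22) mod 43; (1|43)=+1, (22|43)=-1; (−1)^{-2·2·21}·(+1)^2·(-1)^-2 = +1.
v=23: a=23^0·(≡1), b=23^1·(≡15) mod 23; (1|23)=+1, (15|23)=-1; (−1)^{0·1·11}·(+1)^1·(-1)^0 = +1.
v=37: a=37^0·(≡35), b=37^-2·(≡6) mod 37; (35|37)=-1, (6|37)=-1; (−1)^{0·-2·18}·(-1)^-2·(-1)^0 = +1.
v=5: a=5^2·(≡4), b=5^2·(≡3) mod 5; (4|5)=+1, (3|5)=-1; (−1)^{2·2·2}·(+1)^2·(-1)^2 = +1.
v=19: a=19^2·(≡14), b=19^3·(≡3) mod 19; (14|19)=-1, (3|19)=-1; (−1)^{2·3·9}·(-1)^3·(-1)^2 = -1.
v=7: a=7^2·(≡5), b=7^-2·(≡1) mod 7; (5|7)=-1, (1|7)=+1; (−1)^{2·-2·3}·(-1)^-2·(+1)^2 = +1.
v=3: a=3^-6·(≡1), b=3^2·(≡2) mod 3; (1|3)=+1, (2|3)=-1; (−1)^{-6·2·1}·(+1)^2·(-1)^-6 = +1.
v=31: a=31^1·(≡16), b=31^1·(≡24) mod 31; (16|31)=+1, (24|31)=-1; (−1)^{1·1·15}·(+1)^1·(-1)^1 = +1.
v=∞: 31 > 0 and 13547 > 0  ⇒  (a,b)_∞ = +1.
v=2: v_2(a)=4, v_2(b)=-10; units ≡ 7, 3 (mod 8); ε·ε+αω+βω = 1·1+4·1+-10·0 ≡ 1  ⇒  (a,b)_2 = -1.
Ram(31, 13547) = {2, 19}; no ℚ_2-point on the conic.

[2, 19]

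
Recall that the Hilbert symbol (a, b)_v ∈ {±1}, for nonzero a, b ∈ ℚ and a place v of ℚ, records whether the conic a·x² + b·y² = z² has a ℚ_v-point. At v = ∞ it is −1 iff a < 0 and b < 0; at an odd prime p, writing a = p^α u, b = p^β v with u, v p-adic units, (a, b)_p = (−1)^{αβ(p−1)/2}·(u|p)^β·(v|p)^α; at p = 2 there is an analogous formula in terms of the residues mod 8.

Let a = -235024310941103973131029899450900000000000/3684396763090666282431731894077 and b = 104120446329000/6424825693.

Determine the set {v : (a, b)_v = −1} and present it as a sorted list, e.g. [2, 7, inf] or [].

[2, 13]

(a, b) ≡ (-2730, 130) mod (ℚ^×)²; places V = {2, 3, 5, 7, 11, 13, 17, 19, 37, 41, 43, 47, ∞}.
(a,b)_11: α=-4, u≡1; β=-2, v≡5 (mod 11); (1|11)=+1, (5|11)=+1; sign (−1)^0·+1^-2·+1^-4 = +1.
(a,b)_∞: sgn(-2730)=−, sgn(130)=+, so +1.
(a,b)_13: α=-3, u≡5; β=-1, v≡10 (mod 13); (5|13)=-1, (10|13)=+1; sign (−1)^0·-1^-1·+1^-3 = -1.
(a,b)_41: α=-2, u≡27; β=0, v≡28 (mod 41); (27|41)=-1, (28|41)=-1; sign (−1)^0·-1^0·-1^-2 = +1.
(a,b)_2: α=11, β=3; u≡3, v≡1 (mod 8); ε(u)ε(v)=1·0, αω(v)=11·0, βω(u)=3·1; sum ≡ 1  ⇒  -1.
(a,b)_37: α=4, u≡23; β=2, v≡22 (mod 37); (23|37)=-1, (22|37)=-1; sign (−1)^0·-1^2·-1^4 = +1.
(a,b)_3: α=19, u≡2; β=6, v≡1 (mod 3); (2|3)=-1, (1|3)=+1; sign (−1)^0·-1^6·+1^19 = +1.
(a,b)_5: α=11, u≡4; β=3, v≡4 (mod 5); (4|5)=+1, (4|5)=+1; sign (−1)^0·+1^3·+1^11 = +1.
(a,b)_47: α=-6, u≡38; β=-2, v≡12 (mod 47); (38|47)=-1, (12|47)=+1; sign (−1)^0·-1^-2·+1^-6 = +1.
(a,b)_43: α=-6, u≡7; β=-2, v≡41 (mod 43); (7|43)=-1, (41|43)=+1; sign (−1)^0·-1^-2·+1^-6 = +1.
(a,b)_17: α=6, u≡11; β=2, v≡6 (mod 17); (11|17)=-1, (6|17)=-1; sign (−1)^0·-1^2·-1^6 = +1.
(a,b)_19: α=4, u≡1; β=2, v≡1 (mod 19); (1|19)=+1, (1|19)=+1; sign (−1)^0·+1^2·+1^4 = +1.
(a,b)_7: α=3, u≡1; β=0, v≡4 (mod 7); (1|7)=+1, (4|7)=+1; sign (−1)^0·+1^0·+1^3 = +1.
(-2730, 130 / ℚ) ramifies at {2, 13}: a division algebra.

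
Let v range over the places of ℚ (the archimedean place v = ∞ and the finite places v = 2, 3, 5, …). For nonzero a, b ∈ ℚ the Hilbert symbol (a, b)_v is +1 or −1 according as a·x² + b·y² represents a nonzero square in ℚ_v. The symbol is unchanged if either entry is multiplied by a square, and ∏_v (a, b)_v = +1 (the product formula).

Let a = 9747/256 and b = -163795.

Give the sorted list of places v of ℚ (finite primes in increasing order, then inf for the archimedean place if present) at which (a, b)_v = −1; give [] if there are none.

(a, b) ≡ (3, -163795) mod (ℚ^×)²; places V = {2, 3, 5, 17, 19, 41, 47, ∞}.
(a,b)_17: α=0, u≡6; β=1, v≡4 (mod 17); (6|17)=-1, (4|17)=+1; sign (−1)^0·-1^1·+1^0 = -1.
(a,b)_2: α=-8, β=0; u≡3, v≡5 (mod 8); ε(u)ε(v)=1·0, αω(v)=-8·1, βω(u)=0·1; sum ≡ 0  ⇒  +1.
(a,b)_47: α=0, u≡21; β=1, v≡40 (mod 47); (21|47)=+1, (40|47)=-1; sign (−1)^0·+1^1·-1^0 = +1.
(a,b)_∞: sgn(3)=+, sgn(-163795)=−, so +1.
(a,b)_3: α=3, u≡1; β=0, v≡2 (mod 3); (1|3)=+1, (2|3)=-1; sign (−1)^0·+1^0·-1^3 = -1.
(a,b)_19: α=2, u≡3; β=0, v≡4 (mod 19); (3|19)=-1, (4|19)=+1; sign (−1)^0·-1^0·+1^2 = +1.
(a,b)_5: α=0, u≡2; β=1, v≡1 (mod 5); (2|5)=-1, (1|5)=+1; sign (−1)^0·-1^1·+1^0 = -1.
(a,b)_41: α=0, u≡3; β=1, v≡23 (mod 41); (3|41)=-1, (23|41)=+1; sign (−1)^0·-1^1·+1^0 = -1.
|Ram(3, -163795)| = 4, even; anisotropic at {3, 5, 17, 41}.

[3, 5, 17, 41]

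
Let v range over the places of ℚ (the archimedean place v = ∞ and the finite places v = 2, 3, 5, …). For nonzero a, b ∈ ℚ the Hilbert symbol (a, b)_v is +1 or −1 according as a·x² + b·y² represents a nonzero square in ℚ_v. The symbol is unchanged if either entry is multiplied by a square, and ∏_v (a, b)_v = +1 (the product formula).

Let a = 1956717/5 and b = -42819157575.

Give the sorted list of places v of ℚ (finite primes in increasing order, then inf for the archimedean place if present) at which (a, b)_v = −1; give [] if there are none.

(a, b) ≡ (2465, -87) mod (ℚ^×)²; places V = {2, 3, 5, 7, 17, 29, ∞}.
(a,b)_5: α=-1, u≡2; β=2, v≡2 (mod 5); (2|5)=-1, (2|5)=-1; sign (−1)^0·-1^2·-1^-1 = -1.
(a,b)_∞: sgn(2465)=+, sgn(-87)=−, so +1.
(a,b)_7: α=2, u≡1; β=0, v≡2 (mod 7); (1|7)=+1, (2|7)=+1; sign (−1)^0·+1^0·+1^2 = +1.
(a,b)_3: α=4, u≡2; β=5, v≡1 (mod 3); (2|3)=-1, (1|3)=+1; sign (−1)^0·-1^5·+1^4 = -1.
(a,b)_2: α=0, β=0; u≡1, v≡1 (mod 8); ε(u)ε(v)=0·0, αω(v)=0·0, βω(u)=0·0; sum ≡ 0  ⇒  +1.
(a,b)_29: α=1, u≡27; β=3, v≡14 (mod 29); (27|29)=-1, (14|29)=-1; sign (−1)^0·-1^3·-1^1 = +1.
(a,b)_17: α=1, u≡9; β=2, v≡2 (mod 17); (9|17)=+1, (2|17)=+1; sign (−1)^0·+1^2·+1^1 = +1.
Ram(2465, -87) = {3, 5}; no ℚ_3-point on the conic.

[3, 5]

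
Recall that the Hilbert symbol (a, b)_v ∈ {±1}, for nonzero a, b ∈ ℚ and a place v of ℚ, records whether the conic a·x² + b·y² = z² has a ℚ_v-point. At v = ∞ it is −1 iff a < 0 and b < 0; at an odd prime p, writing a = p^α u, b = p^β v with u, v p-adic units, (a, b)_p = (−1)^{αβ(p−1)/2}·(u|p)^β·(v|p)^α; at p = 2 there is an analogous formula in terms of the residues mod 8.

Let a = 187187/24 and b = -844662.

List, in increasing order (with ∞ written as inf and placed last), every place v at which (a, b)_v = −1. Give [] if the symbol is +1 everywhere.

(a, b) ≡ (9282, -102) mod (ℚ^×)²; places V = {2, 3, 7, 11, 13, 17, ∞}.
(a,b)_3: α=-1, u≡1; β=1, v≡2 (mod 3); (1|3)=+1, (2|3)=-1; sign (−1)^1·+1^1·-1^-1 = +1.
(a,b)_13: α=1, u≡9; β=2, v≡7 (mod 13); (9|13)=+1, (7|13)=-1; sign (−1)^0·+1^2·-1^1 = -1.
(a,b)_7: α=1, u≡5; β=2, v≡3 (mod 7); (5|7)=-1, (3|7)=-1; sign (−1)^0·-1^2·-1^1 = -1.
(a,b)_11: α=2, u≡9; β=0, v≡6 (mod 11); (9|11)=+1, (6|11)=-1; sign (−1)^0·+1^0·-1^2 = +1.
(a,b)_17: α=1, u≡9; β=1, v≡5 (mod 17); (9|17)=+1, (5|17)=-1; sign (−1)^0·+1^1·-1^1 = -1.
(a,b)_∞: sgn(9282)=+, sgn(-102)=−, so +1.
(a,b)_2: α=-3, β=1; u≡1, v≡5 (mod 8); ε(u)ε(v)=0·0, αω(v)=-3·1, βω(u)=1·0; sum ≡ 1  ⇒  -1.
Ram(9282, -102) = {2, 7, 13, 17}; no ℚ_2-point on the conic.

[2, 7, 13, 17]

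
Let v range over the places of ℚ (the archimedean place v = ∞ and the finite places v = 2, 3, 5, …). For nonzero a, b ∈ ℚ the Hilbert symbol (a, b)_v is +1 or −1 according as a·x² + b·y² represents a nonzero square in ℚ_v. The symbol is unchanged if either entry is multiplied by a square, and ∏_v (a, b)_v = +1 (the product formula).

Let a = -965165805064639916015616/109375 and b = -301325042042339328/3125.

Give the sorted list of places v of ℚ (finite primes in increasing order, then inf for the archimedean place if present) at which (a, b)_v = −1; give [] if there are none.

[2, 5, 7, 13, 17, inf]

(a, b) ≡ (-71162, -65) mod (ℚ^×)²; places V = {2, 3, 5, 7, 13, 17, 23, ∞}.
(a,b)_13: α=5, u≡10; β=5, v≡6 (mod 13); (10|13)=+1, (6|13)=-1; sign (−1)^0·+1^5·-1^5 = -1.
(a,b)_23: α=3, u≡5; β=2, v≡9 (mod 23); (5|23)=-1, (9|23)=+1; sign (−1)^0·-1^2·+1^3 = +1.
(a,b)_17: α=3, u≡8; β=2, v≡5 (mod 17); (8|17)=+1, (5|17)=-1; sign (−1)^0·+1^2·-1^3 = -1.
(a,b)_2: α=29, β=16; u≡3, v≡7 (mod 8); ε(u)ε(v)=1·1, αω(v)=29·0, βω(u)=16·1; sum ≡ 1  ⇒  -1.
(a,b)_∞: sgn(-71162)=−, sgn(-65)=−, so -1.
(a,b)_5: α=-6, u≡2; β=-5, v≡2 (mod 5); (2|5)=-1, (2|5)=-1; sign (−1)^0·-1^-5·-1^-6 = -1.
(a,b)_3: α=4, u≡1; β=4, v≡1 (mod 3); (1|3)=+1, (1|3)=+1; sign (−1)^0·+1^4·+1^4 = +1.
(a,b)_7: α=-1, u≡5; β=0, v≡5 (mod 7); (5|7)=-1, (5|7)=-1; sign (−1)^0·-1^0·-1^-1 = -1.
(-71162, -65 / ℚ) ramifies at {2, 5, 7, 13, 17, ∞}: a division algebra.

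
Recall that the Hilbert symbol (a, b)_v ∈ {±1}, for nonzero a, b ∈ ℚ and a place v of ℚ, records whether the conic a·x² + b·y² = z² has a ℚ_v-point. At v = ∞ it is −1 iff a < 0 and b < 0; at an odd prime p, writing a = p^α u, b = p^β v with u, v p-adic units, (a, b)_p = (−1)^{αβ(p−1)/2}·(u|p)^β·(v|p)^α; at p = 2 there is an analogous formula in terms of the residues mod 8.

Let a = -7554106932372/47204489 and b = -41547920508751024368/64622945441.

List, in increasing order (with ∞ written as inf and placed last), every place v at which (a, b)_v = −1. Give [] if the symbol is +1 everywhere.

[3, 7, 17, 19, 41, inf]

(a, b) ≡ (-3059133, -37023) mod (ℚ^×)²; places V = {2, 3, 7, 11, 13, 17, 19, 29, 37, 41, 43, ∞}.
(a,b)_41: α=-1, u≡12; β=-1, v≡23 (mod 41); (12|41)=-1, (23|41)=+1; sign (−1)^0·-1^-1·+1^-1 = -1.
(a,b)_∞: sgn(-3059133)=−, sgn(-37023)=−, so -1.
(a,b)_2: α=2, β=4; u≡3, v≡1 (mod 8); ε(u)ε(v)=1·0, αω(v)=2·0, βω(u)=4·1; sum ≡ 0  ⇒  +1.
(a,b)_3: α=5, u≡1; β=7, v≡1 (mod 3); (1|3)=+1, (1|3)=+1; sign (−1)^1·+1^7·+1^5 = -1.
(a,b)_17: α=1, u≡2; β=2, v≡3 (mod 17); (2|17)=+1, (3|17)=-1; sign (−1)^0·+1^2·-1^1 = -1.
(a,b)_11: α=1, u≡7; β=2, v≡3 (mod 11); (7|11)=-1, (3|11)=+1; sign (−1)^0·-1^2·+1^1 = +1.
(a,b)_43: α=2, u≡17; β=3, v≡29 (mod 43); (17|43)=+1, (29|43)=-1; sign (−1)^0·+1^3·-1^2 = +1.
(a,b)_29: α=-2, u≡21; β=-2, v≡12 (mod 29); (21|29)=-1, (12|29)=-1; sign (−1)^0·-1^-2·-1^-2 = +1.
(a,b)_7: α=1, u≡6; β=1, v≡6 (mod 7); (6|7)=-1, (6|7)=-1; sign (−1)^1·-1^1·-1^1 = -1.
(a,b)_37: α=-2, u≡28; β=-4, v≡17 (mod 37); (28|37)=+1, (17|37)=-1; sign (−1)^0·+1^-4·-1^-2 = +1.
(a,b)_13: α=2, u≡10; β=2, v≡10 (mod 13); (10|13)=+1, (10|13)=+1; sign (−1)^0·+1^2·+1^2 = +1.
(a,b)_19: α=1, u≡18; β=2, v≡8 (mod 19); (18|19)=-1, (8|19)=-1; sign (−1)^0·-1^2·-1^1 = -1.
(-3059133, -37023 / ℚ) ramifies at {3, 7, 17, 19, 41, ∞}: a division algebra.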